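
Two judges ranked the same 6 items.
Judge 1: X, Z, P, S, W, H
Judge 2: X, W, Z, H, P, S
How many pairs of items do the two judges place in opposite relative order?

Discordant pairs: 5

Assign each item its position (1..6) in the first ordering, then rewrite the second ordering as that position sequence:
positions: X→1, Z→2, P→3, S→4, W→5, H→6
second ordering as positions: [1, 5, 2, 6, 3, 4]
Discordant pairs = inversions in this position sequence.
1: 0
5: 2, 3, 4 → 3
2: 0
6: 3, 4 → 2
3: 0
4: 0
Total: 0 + 3 + 0 + 2 + 0 + 0 = 5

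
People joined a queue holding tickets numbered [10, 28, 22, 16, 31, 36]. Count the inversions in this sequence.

3 out-of-order pairs

Listing every pair i<j with a[i]>a[j] (using 1-based positions):
(2,3): 28 > 22
(2,4): 28 > 16
(3,4): 22 > 16
That's 3 pairs.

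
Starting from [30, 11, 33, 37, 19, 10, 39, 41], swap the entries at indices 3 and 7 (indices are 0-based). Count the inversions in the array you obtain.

Positions 3 and 7 hold 37 and 41; after swapping, the array is [30, 11, 33, 41, 19, 10, 39, 37].
Count, for each position, how many later elements it exceeds:
30: 3
11: 1
33: 2
41: 4
19: 1
10: 0
39: 1
37: 0
Sum: 3 + 1 + 2 + 4 + 1 + 0 + 1 + 0 = 12

12 inversions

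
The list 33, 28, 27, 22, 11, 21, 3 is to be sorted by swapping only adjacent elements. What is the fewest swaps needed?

20 swaps

Minimum adjacent swaps = number of inversions (each swap of adjacent out-of-order elements removes one inversion and no swap can remove more).
Count inversions — for each element, later elements that are smaller:
33: 28, 27, 22, 11, 21, 3 → 6
28: 27, 22, 11, 21, 3 → 5
27: 22, 11, 21, 3 → 4
22: 11, 21, 3 → 3
11: 3 → 1
21: 3 → 1
3: none → 0
Total inversions: 6 + 5 + 4 + 3 + 1 + 1 + 0 = 20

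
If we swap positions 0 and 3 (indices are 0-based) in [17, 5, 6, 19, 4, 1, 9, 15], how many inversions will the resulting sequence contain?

Positions 0 and 3 hold 17 and 19; after swapping, the array is [19, 5, 6, 17, 4, 1, 9, 15].
Element-by-element contributions:
19: 7
5: 2
6: 2
17: 4
4: 1
1: 0
9: 0
15: 0
Sum: 7 + 2 + 2 + 4 + 1 + 0 + 0 + 0 = 16

16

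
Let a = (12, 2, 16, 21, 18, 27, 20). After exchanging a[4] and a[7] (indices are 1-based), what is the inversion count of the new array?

Positions 4 and 7 hold 21 and 20; after swapping, the array is [12, 2, 16, 20, 18, 27, 21].
Element-by-element contributions:
12 → 2 → 1
2 → none → 0
16 → none → 0
20 → 18 → 1
18 → none → 0
27 → 21 → 1
21 → none → 0
Sum: 1 + 0 + 0 + 1 + 0 + 1 + 0 = 3

3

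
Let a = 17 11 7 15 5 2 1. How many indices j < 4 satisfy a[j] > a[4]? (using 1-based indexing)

1

The element at index 4 is 15.
Elements before it: 17, 11, 7
Those larger than 15: 17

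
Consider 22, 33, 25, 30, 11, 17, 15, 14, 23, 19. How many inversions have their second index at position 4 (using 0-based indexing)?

The element at index 4 is 11.
Elements before it: 22, 33, 25, 30
Those larger than 11: 22, 33, 25, 30

4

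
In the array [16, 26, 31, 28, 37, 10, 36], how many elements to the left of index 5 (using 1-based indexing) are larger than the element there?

0 such elements

The element at index 5 is 37.
Elements before it: 16, 26, 31, 28
None of them are larger than 37.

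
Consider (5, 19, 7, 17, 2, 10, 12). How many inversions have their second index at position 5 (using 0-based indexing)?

The element at index 5 is 10.
Elements before it: 5, 19, 7, 17, 2
Those larger than 10: 19, 17

2 such elements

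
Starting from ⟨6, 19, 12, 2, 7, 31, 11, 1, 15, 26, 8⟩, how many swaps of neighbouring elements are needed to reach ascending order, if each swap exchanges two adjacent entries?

Adjacent swaps: 25

Minimum adjacent swaps = number of inversions (each swap of adjacent out-of-order elements removes one inversion and no swap can remove more).
Count inversions — for each element, later elements that are smaller:
6: 2, 1 → 2
19: 12, 2, 7, 11, 1, 15, 8 → 7
12: 2, 7, 11, 1, 8 → 5
2: 1 → 1
7: 1 → 1
31: 11, 1, 15, 26, 8 → 5
11: 1, 8 → 2
1: none → 0
15: 8 → 1
26: 8 → 1
8: none → 0
Total inversions: 2 + 7 + 5 + 1 + 1 + 5 + 2 + 0 + 1 + 1 + 0 = 25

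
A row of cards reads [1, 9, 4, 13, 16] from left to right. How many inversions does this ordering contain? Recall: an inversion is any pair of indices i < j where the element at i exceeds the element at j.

Listing every pair i<j with a[i]>a[j] (using 1-based positions):
(2,3): 9 > 4
That's 1 pair.

1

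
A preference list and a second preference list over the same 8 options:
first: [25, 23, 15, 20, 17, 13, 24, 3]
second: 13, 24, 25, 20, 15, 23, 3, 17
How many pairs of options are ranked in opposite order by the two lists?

14

Assign each item its position (1..8) in the first ordering, then rewrite the second ordering as that position sequence:
positions: 25→1, 23→2, 15→3, 20→4, 17→5, 13→6, 24→7, 3→8
second ordering as positions: [6, 7, 1, 4, 3, 2, 8, 5]
Discordant pairs = inversions in this position sequence.
6: 1, 4, 3, 2, 5 → 5
7: 1, 4, 3, 2, 5 → 5
1: 0
4: 3, 2 → 2
3: 2 → 1
2: 0
8: 5 → 1
5: 0
Total: 5 + 5 + 0 + 2 + 1 + 0 + 1 + 0 = 14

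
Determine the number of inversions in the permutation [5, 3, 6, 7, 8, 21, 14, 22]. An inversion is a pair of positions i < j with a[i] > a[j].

2

Sweep left to right; for each value list the smaller values that follow it:
5 → 3 → 1
3 → none → 0
6 → none → 0
7 → none → 0
8 → none → 0
21 → 14 → 1
14 → none → 0
22 → none → 0
Sum: 1 + 0 + 0 + 0 + 0 + 1 + 0 + 0 = 2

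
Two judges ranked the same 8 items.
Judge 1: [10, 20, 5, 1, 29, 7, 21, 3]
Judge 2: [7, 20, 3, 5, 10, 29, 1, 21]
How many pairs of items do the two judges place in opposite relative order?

13

Assign each item its position (1..8) in the first ordering, then rewrite the second ordering as that position sequence:
positions: 10→1, 20→2, 5→3, 1→4, 29→5, 7→6, 21→7, 3→8
second ordering as positions: [6, 2, 8, 3, 1, 5, 4, 7]
Discordant pairs = inversions in this position sequence.
6: 2, 3, 1, 5, 4 → 5
2: 1 → 1
8: 3, 1, 5, 4, 7 → 5
3: 1 → 1
1: 0
5: 4 → 1
4: 0
7: 0
Total: 5 + 1 + 5 + 1 + 0 + 1 + 0 + 0 = 13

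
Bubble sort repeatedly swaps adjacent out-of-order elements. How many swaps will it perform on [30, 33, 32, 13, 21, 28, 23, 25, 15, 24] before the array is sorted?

Minimum adjacent swaps = number of inversions (each swap of adjacent out-of-order elements removes one inversion and no swap can remove more).
Count inversions — for each element, later elements that are smaller:
30: 13, 21, 28, 23, 25, 15, 24 → 7
33: 32, 13, 21, 28, 23, 25, 15, 24 → 8
32: 13, 21, 28, 23, 25, 15, 24 → 7
13: none → 0
21: 15 → 1
28: 23, 25, 15, 24 → 4
23: 15 → 1
25: 15, 24 → 2
15: none → 0
24: none → 0
Total inversions: 7 + 8 + 7 + 0 + 1 + 4 + 1 + 2 + 0 + 0 = 30

30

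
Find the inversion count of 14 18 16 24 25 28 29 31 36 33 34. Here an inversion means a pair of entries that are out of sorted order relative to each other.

Element-by-element contributions:
14: 0
18: 1
16: 0
24: 0
25: 0
28: 0
29: 0
31: 0
36: 2
33: 0
34: 0
Sum: 0 + 1 + 0 + 0 + 0 + 0 + 0 + 0 + 2 + 0 + 0 = 3

3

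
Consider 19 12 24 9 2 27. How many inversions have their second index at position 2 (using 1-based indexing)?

1

The element at index 2 is 12.
Elements before it: 19
Those larger than 12: 19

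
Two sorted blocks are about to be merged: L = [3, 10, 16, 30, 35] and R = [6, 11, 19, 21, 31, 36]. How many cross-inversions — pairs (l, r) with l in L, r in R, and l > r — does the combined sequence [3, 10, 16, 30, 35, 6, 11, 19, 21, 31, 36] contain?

For each element r of the right run, count left-run elements greater than r:
r = 6: 10, 16, 30, 35 → 4
r = 11: 16, 30, 35 → 3
r = 19: 30, 35 → 2
r = 21: 30, 35 → 2
r = 31: 35 → 1
r = 36: none → 0
Cross-inversions: 4 + 3 + 2 + 2 + 1 + 0 = 12

12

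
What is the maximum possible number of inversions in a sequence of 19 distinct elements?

There are 171 inversions.

A reversed (strictly descending) arrangement makes every pair an inversion, giving C(19, 2) inversions.
C(19, 2) = 19·18/2 = 171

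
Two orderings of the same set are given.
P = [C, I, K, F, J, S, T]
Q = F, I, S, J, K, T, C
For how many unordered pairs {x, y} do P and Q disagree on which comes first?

11 disagreeing pairs

Assign each item its position (1..7) in the first ordering, then rewrite the second ordering as that position sequence:
positions: C→1, I→2, K→3, F→4, J→5, S→6, T→7
second ordering as positions: [4, 2, 6, 5, 3, 7, 1]
Discordant pairs = inversions in this position sequence.
4: 2, 3, 1 → 3
2: 1 → 1
6: 5, 3, 1 → 3
5: 3, 1 → 2
3: 1 → 1
7: 1 → 1
1: 0
Total: 3 + 1 + 3 + 2 + 1 + 1 + 0 = 11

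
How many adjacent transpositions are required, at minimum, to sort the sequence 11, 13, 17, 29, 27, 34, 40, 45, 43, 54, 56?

The minimum number of adjacent swaps to sort an array equals its inversion count, since every such swap removes exactly one inversion.
Count inversions — for each element, later elements that are smaller:
11: none → 0
13: none → 0
17: none → 0
29: 27 → 1
27: none → 0
34: none → 0
40: none → 0
45: 43 → 1
43: none → 0
54: none → 0
56: none → 0
Total inversions: 0 + 0 + 0 + 1 + 0 + 0 + 0 + 1 + 0 + 0 + 0 = 2

There are 2 adjacent swaps.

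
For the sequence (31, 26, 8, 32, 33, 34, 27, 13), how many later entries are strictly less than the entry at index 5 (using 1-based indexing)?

The element at index 5 is 33.
Elements after it: 34, 27, 13
Those smaller than 33: 27, 13

2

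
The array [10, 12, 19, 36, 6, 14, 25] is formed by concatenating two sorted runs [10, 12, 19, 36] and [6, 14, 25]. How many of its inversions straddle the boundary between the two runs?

7 split inversions

Take each right-half value and tally the left-half values above it:
r = 6: 10, 12, 19, 36 → 4
r = 14: 19, 36 → 2
r = 25: 36 → 1
Cross-inversions: 4 + 2 + 1 = 7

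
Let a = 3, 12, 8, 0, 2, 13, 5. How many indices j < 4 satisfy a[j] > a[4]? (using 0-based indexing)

3 such elements

The element at index 4 is 2.
Elements before it: 3, 12, 8, 0
Those larger than 2: 3, 12, 8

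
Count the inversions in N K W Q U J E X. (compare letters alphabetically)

14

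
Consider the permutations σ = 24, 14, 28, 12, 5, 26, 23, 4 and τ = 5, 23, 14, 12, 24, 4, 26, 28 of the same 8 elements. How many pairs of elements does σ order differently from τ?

Assign each item its position (1..8) in the first ordering, then rewrite the second ordering as that position sequence:
positions: 24→1, 14→2, 28→3, 12→4, 5→5, 26→6, 23→7, 4→8
second ordering as positions: [5, 7, 2, 4, 1, 8, 6, 3]
Discordant pairs = inversions in this position sequence.
5: 2, 4, 1, 3 → 4
7: 2, 4, 1, 6, 3 → 5
2: 1 → 1
4: 1, 3 → 2
1: 0
8: 6, 3 → 2
6: 3 → 1
3: 0
Total: 4 + 5 + 1 + 2 + 0 + 2 + 1 + 0 = 15

15 discordant pairs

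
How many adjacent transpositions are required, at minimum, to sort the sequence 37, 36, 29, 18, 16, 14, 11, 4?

The minimum number of adjacent swaps to sort an array equals its inversion count, since every such swap removes exactly one inversion.
Count inversions — for each element, later elements that are smaller:
37: 36, 29, 18, 16, 14, 11, 4 → 7
36: 29, 18, 16, 14, 11, 4 → 6
29: 18, 16, 14, 11, 4 → 5
18: 16, 14, 11, 4 → 4
16: 14, 11, 4 → 3
14: 11, 4 → 2
11: 4 → 1
4: none → 0
Total inversions: 7 + 6 + 5 + 4 + 3 + 2 + 1 + 0 = 28

There are 28 adjacent swaps.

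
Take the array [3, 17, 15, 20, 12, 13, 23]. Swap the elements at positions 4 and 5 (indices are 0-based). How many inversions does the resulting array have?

There are 8 inversions.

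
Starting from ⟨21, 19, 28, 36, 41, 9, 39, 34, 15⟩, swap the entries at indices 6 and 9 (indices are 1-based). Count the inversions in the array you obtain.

18 inversions

Positions 6 and 9 hold 9 and 15; after swapping, the array is [21, 19, 28, 36, 41, 15, 39, 34, 9].
Count, for each position, how many later elements it exceeds:
21 → 19, 15, 9 → 3
19 → 15, 9 → 2
28 → 15, 9 → 2
36 → 15, 34, 9 → 3
41 → 15, 39, 34, 9 → 4
15 → 9 → 1
39 → 34, 9 → 2
34 → 9 → 1
9 → none → 0
Sum: 3 + 2 + 2 + 3 + 4 + 1 + 2 + 1 + 0 = 18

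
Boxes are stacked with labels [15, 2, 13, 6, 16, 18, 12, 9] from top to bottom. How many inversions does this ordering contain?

For each element, count later entries that are smaller:
15: 5
2: 0
13: 3
6: 0
16: 2
18: 2
12: 1
9: 0
Sum: 5 + 0 + 3 + 0 + 2 + 2 + 1 + 0 = 13

13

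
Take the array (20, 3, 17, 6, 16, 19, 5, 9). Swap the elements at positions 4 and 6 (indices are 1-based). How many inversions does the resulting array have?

19

Positions 4 and 6 hold 6 and 19; after swapping, the array is [20, 3, 17, 19, 16, 6, 5, 9].
For each element, count later entries that are smaller:
20: 7
3: 0
17: 4
19: 4
16: 3
6: 1
5: 0
9: 0
Sum: 7 + 0 + 4 + 4 + 3 + 1 + 0 + 0 = 19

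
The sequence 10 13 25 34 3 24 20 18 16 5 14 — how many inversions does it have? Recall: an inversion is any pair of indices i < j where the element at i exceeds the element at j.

Element-by-element contributions:
10: 2
13: 2
25: 7
34: 7
3: 0
24: 5
20: 4
18: 3
16: 2
5: 0
14: 0
Sum: 2 + 2 + 7 + 7 + 0 + 5 + 4 + 3 + 2 + 0 + 0 = 32

32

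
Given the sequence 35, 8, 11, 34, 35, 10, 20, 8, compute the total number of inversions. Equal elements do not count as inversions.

Count, for each position, how many later elements it exceeds:
35: 6
8: 0
11: 2
34: 3
35: 3
10: 1
20: 1
8: 0
Sum: 6 + 0 + 2 + 3 + 3 + 1 + 1 + 0 = 16

There are 16 inversions.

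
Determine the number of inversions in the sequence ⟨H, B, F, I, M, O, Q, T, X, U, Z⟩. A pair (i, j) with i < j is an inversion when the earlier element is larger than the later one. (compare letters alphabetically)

3 inversions

Sweep left to right; for each value list the smaller values that follow it:
H → B, F → 2
B → none → 0
F → none → 0
I → none → 0
M → none → 0
O → none → 0
Q → none → 0
T → none → 0
X → U → 1
U → none → 0
Z → none → 0
Sum: 2 + 0 + 0 + 0 + 0 + 0 + 0 + 0 + 1 + 0 + 0 = 3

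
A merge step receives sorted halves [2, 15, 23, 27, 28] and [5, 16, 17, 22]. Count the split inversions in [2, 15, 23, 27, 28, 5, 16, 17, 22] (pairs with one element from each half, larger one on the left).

For each element r of the right run, count left-run elements greater than r:
r = 5: 15, 23, 27, 28 → 4
r = 16: 23, 27, 28 → 3
r = 17: 23, 27, 28 → 3
r = 22: 23, 27, 28 → 3
Cross-inversions: 4 + 3 + 3 + 3 = 13

There are 13 split inversions.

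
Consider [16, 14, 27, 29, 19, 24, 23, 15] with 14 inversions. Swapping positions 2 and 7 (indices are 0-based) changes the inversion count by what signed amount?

-7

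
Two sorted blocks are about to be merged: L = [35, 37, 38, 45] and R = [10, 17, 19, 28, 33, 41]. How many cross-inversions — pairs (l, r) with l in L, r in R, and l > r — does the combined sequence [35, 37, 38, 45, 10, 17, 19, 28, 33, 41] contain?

21 cross-inversions

Count, for every r in R, how many entries of L exceed r:
r = 10: 35, 37, 38, 45 → 4
r = 17: 35, 37, 38, 45 → 4
r = 19: 35, 37, 38, 45 → 4
r = 28: 35, 37, 38, 45 → 4
r = 33: 35, 37, 38, 45 → 4
r = 41: 45 → 1
Cross-inversions: 4 + 4 + 4 + 4 + 4 + 1 = 21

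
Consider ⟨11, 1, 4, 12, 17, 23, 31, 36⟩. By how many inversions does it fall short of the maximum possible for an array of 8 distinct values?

26 inversions short

Maximum inversions for 8 distinct elements is C(8, 2) = 8·7/2 = 28.
Current inversions — for each element, count later smaller elements:
11: 2
1: 0
4: 0
12: 0
17: 0
23: 0
31: 0
36: 0
Current total: 2 + 0 + 0 + 0 + 0 + 0 + 0 + 0 = 2
Shortfall: 28 − 2 = 26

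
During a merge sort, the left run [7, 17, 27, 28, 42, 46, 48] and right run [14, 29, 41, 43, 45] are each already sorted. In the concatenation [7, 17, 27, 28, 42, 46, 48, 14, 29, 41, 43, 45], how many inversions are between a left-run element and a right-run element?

16 cross-inversions

Take each right-half value and tally the left-half values above it:
r = 14: 17, 27, 28, 42, 46, 48 → 6
r = 29: 42, 46, 48 → 3
r = 41: 42, 46, 48 → 3
r = 43: 46, 48 → 2
r = 45: 46, 48 → 2
Cross-inversions: 6 + 3 + 3 + 2 + 2 = 16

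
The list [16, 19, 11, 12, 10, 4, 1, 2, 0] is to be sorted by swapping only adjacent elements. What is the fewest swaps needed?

33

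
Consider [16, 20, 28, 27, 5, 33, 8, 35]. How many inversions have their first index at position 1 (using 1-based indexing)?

2

The element at index 1 is 16.
Elements after it: 20, 28, 27, 5, 33, 8, 35
Those smaller than 16: 5, 8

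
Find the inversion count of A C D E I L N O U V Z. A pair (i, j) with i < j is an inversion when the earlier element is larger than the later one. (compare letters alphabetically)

0 inversions

Element-by-element contributions:
A: 0
C: 0
D: 0
E: 0
I: 0
L: 0
N: 0
O: 0
U: 0
V: 0
Z: 0
Sum: 0 + 0 + 0 + 0 + 0 + 0 + 0 + 0 + 0 + 0 + 0 = 0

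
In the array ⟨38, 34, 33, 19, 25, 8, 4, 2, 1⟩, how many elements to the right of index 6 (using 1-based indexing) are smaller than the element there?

The element at index 6 is 8.
Elements after it: 4, 2, 1
Those smaller than 8: 4, 2, 1

3 such elements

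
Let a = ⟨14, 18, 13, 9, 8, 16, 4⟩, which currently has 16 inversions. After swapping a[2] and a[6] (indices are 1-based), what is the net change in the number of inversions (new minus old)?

-1

Positions 2 and 6 hold 18 and 16; after swapping, the array is [14, 16, 13, 9, 8, 18, 4].
Sweep left to right; for each value list the smaller values that follow it:
14: 4
16: 4
13: 3
9: 2
8: 1
18: 1
4: 0
Sum: 4 + 4 + 3 + 2 + 1 + 1 + 0 = 15
Change: 15 − 16 = -1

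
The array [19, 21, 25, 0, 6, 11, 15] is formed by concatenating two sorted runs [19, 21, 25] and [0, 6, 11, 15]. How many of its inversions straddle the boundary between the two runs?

12 split inversions

Take each right-half value and tally the left-half values above it:
r = 0: 19, 21, 25 → 3
r = 6: 19, 21, 25 → 3
r = 11: 19, 21, 25 → 3
r = 15: 19, 21, 25 → 3
Cross-inversions: 3 + 3 + 3 + 3 = 12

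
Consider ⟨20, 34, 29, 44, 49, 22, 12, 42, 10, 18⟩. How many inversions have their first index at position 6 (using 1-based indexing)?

The element at index 6 is 22.
Elements after it: 12, 42, 10, 18
Those smaller than 22: 12, 10, 18

3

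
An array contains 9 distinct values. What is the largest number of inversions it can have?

The maximum occurs when the array is in strictly decreasing order: every one of the C(9, 2) pairs is inverted.
C(9, 2) = 9·8/2 = 36

There are 36 inversions.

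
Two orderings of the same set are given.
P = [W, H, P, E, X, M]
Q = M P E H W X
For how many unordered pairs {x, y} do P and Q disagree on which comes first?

Assign each item its position (1..6) in the first ordering, then rewrite the second ordering as that position sequence:
positions: W→1, H→2, P→3, E→4, X→5, M→6
second ordering as positions: [6, 3, 4, 2, 1, 5]
Discordant pairs = inversions in this position sequence.
6: 3, 4, 2, 1, 5 → 5
3: 2, 1 → 2
4: 2, 1 → 2
2: 1 → 1
1: 0
5: 0
Total: 5 + 2 + 2 + 1 + 0 + 0 = 10

10 disagreeing pairs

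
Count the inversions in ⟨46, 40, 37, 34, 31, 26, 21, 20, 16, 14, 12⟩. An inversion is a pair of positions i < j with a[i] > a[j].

Sweep left to right; for each value list the smaller values that follow it:
46 → 40, 37, 34, 31, 26, 21, 20, 16, 14, 12 → 10
40 → 37, 34, 31, 26, 21, 20, 16, 14, 12 → 9
37 → 34, 31, 26, 21, 20, 16, 14, 12 → 8
34 → 31, 26, 21, 20, 16, 14, 12 → 7
31 → 26, 21, 20, 16, 14, 12 → 6
26 → 21, 20, 16, 14, 12 → 5
21 → 20, 16, 14, 12 → 4
20 → 16, 14, 12 → 3
16 → 14, 12 → 2
14 → 12 → 1
12 → none → 0
Sum: 10 + 9 + 8 + 7 + 6 + 5 + 4 + 3 + 2 + 1 + 0 = 55

55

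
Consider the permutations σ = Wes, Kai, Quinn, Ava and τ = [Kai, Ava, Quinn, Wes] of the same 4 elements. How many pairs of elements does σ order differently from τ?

4

Assign each item its position (1..4) in the first ordering, then rewrite the second ordering as that position sequence:
positions: Wes→1, Kai→2, Quinn→3, Ava→4
second ordering as positions: [2, 4, 3, 1]
Discordant pairs = inversions in this position sequence.
2: 1 → 1
4: 3, 1 → 2
3: 1 → 1
1: 0
Total: 1 + 2 + 1 + 0 = 4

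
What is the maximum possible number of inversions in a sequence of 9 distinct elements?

36

The maximum occurs when the array is in strictly decreasing order: every one of the C(9, 2) pairs is inverted.
C(9, 2) = 9·8/2 = 36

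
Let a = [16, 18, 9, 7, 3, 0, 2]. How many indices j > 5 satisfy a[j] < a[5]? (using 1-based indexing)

The element at index 5 is 3.
Elements after it: 0, 2
Those smaller than 3: 0, 2

2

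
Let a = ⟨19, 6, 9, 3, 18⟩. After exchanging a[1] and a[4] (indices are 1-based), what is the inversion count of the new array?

1 inversion

Positions 1 and 4 hold 19 and 3; after swapping, the array is [3, 6, 9, 19, 18].
Count, for each position, how many later elements it exceeds:
3: 0
6: 0
9: 0
19: 1
18: 0
Sum: 0 + 0 + 0 + 1 + 0 = 1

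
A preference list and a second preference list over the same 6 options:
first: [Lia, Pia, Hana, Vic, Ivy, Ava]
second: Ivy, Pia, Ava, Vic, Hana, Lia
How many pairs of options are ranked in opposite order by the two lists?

Assign each item its position (1..6) in the first ordering, then rewrite the second ordering as that position sequence:
positions: Lia→1, Pia→2, Hana→3, Vic→4, Ivy→5, Ava→6
second ordering as positions: [5, 2, 6, 4, 3, 1]
Discordant pairs = inversions in this position sequence.
5: 2, 4, 3, 1 → 4
2: 1 → 1
6: 4, 3, 1 → 3
4: 3, 1 → 2
3: 1 → 1
1: 0
Total: 4 + 1 + 3 + 2 + 1 + 0 = 11

There are 11 pairs.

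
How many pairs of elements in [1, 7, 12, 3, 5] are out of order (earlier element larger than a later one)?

4 inversions

Sweep left to right; for each value list the smaller values that follow it:
1: 0
7: 2
12: 2
3: 0
5: 0
Sum: 0 + 2 + 2 + 0 + 0 = 4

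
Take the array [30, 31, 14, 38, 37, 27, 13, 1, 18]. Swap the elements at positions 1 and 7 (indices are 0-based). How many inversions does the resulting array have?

Positions 1 and 7 hold 31 and 1; after swapping, the array is [30, 1, 14, 38, 37, 27, 13, 31, 18].
Element-by-element contributions:
30 → 1, 14, 27, 13, 18 → 5
1 → none → 0
14 → 13 → 1
38 → 37, 27, 13, 31, 18 → 5
37 → 27, 13, 31, 18 → 4
27 → 13, 18 → 2
13 → none → 0
31 → 18 → 1
18 → none → 0
Sum: 5 + 0 + 1 + 5 + 4 + 2 + 0 + 1 + 0 = 18

Inversions: 18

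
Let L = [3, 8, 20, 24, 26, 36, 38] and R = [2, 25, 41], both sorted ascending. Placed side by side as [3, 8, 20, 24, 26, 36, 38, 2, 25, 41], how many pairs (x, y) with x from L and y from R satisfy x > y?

10

Count, for every r in R, how many entries of L exceed r:
r = 2: 3, 8, 20, 24, 26, 36, 38 → 7
r = 25: 26, 36, 38 → 3
r = 41: none → 0
Cross-inversions: 7 + 3 + 0 = 10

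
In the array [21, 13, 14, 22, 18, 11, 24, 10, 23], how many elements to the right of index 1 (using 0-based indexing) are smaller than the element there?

2 such elements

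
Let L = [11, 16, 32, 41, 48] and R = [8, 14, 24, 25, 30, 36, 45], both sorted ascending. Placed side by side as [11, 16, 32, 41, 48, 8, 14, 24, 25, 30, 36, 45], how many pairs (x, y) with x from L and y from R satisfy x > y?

Take each right-half value and tally the left-half values above it:
r = 8: 11, 16, 32, 41, 48 → 5
r = 14: 16, 32, 41, 48 → 4
r = 24: 32, 41, 48 → 3
r = 25: 32, 41, 48 → 3
r = 30: 32, 41, 48 → 3
r = 36: 41, 48 → 2
r = 45: 48 → 1
Cross-inversions: 5 + 4 + 3 + 3 + 3 + 2 + 1 = 21

21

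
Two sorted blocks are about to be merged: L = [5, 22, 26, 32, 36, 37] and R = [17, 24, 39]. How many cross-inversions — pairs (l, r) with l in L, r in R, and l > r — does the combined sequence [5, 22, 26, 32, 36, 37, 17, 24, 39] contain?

9 split inversions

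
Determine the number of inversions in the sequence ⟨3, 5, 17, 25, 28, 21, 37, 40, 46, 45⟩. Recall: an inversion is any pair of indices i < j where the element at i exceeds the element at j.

3

Sweep left to right; for each value list the smaller values that follow it:
3 → none → 0
5 → none → 0
17 → none → 0
25 → 21 → 1
28 → 21 → 1
21 → none → 0
37 → none → 0
40 → none → 0
46 → 45 → 1
45 → none → 0
Sum: 0 + 0 + 0 + 1 + 1 + 0 + 0 + 0 + 1 + 0 = 3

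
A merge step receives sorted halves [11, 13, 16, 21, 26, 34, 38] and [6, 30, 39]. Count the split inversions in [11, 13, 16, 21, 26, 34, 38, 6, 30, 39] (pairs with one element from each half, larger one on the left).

9

For each element r of the right run, count left-run elements greater than r:
r = 6: 11, 13, 16, 21, 26, 34, 38 → 7
r = 30: 34, 38 → 2
r = 39: none → 0
Cross-inversions: 7 + 2 + 0 = 9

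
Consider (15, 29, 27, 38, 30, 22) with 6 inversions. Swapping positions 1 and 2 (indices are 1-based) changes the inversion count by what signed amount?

+1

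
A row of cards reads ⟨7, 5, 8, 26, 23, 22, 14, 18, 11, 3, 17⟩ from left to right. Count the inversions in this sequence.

28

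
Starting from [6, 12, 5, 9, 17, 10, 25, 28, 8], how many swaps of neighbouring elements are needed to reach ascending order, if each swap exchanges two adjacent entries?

11 adjacent swaps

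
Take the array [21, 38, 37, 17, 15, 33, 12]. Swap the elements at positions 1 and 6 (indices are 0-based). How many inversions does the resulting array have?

Positions 1 and 6 hold 38 and 12; after swapping, the array is [21, 12, 37, 17, 15, 33, 38].
For each element, count later entries that are smaller:
21 → 12, 17, 15 → 3
12 → none → 0
37 → 17, 15, 33 → 3
17 → 15 → 1
15 → none → 0
33 → none → 0
38 → none → 0
Sum: 3 + 0 + 3 + 1 + 0 + 0 + 0 = 7

7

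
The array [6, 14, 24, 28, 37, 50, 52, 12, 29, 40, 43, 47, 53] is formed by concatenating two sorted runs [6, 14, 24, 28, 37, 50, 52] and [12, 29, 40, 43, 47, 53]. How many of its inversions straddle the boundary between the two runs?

There are 15 cross-inversions.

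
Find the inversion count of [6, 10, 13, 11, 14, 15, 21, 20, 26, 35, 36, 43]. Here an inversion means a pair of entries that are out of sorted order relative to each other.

2

For each element, count later entries that are smaller:
6 → none → 0
10 → none → 0
13 → 11 → 1
11 → none → 0
14 → none → 0
15 → none → 0
21 → 20 → 1
20 → none → 0
26 → none → 0
35 → none → 0
36 → none → 0
43 → none → 0
Sum: 0 + 0 + 1 + 0 + 0 + 0 + 1 + 0 + 0 + 0 + 0 + 0 = 2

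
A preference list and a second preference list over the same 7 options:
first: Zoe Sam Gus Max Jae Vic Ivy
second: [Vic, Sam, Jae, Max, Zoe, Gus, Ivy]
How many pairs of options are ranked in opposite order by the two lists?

11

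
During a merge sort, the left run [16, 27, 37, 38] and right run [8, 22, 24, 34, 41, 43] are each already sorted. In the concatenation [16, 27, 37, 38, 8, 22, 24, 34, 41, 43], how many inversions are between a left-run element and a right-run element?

Split inversions: 12

Take each right-half value and tally the left-half values above it:
r = 8: 16, 27, 37, 38 → 4
r = 22: 27, 37, 38 → 3
r = 24: 27, 37, 38 → 3
r = 34: 37, 38 → 2
r = 41: none → 0
r = 43: none → 0
Cross-inversions: 4 + 3 + 3 + 2 + 0 + 0 = 12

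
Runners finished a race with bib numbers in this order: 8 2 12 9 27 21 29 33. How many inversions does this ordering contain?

Sweep left to right; for each value list the smaller values that follow it:
8: 1
2: 0
12: 1
9: 0
27: 1
21: 0
29: 0
33: 0
Sum: 1 + 0 + 1 + 0 + 1 + 0 + 0 + 0 = 3

3 inversions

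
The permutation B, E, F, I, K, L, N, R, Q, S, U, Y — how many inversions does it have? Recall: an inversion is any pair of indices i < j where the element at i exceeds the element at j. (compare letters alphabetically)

1

Element-by-element contributions:
B: 0
E: 0
F: 0
I: 0
K: 0
L: 0
N: 0
R: 1
Q: 0
S: 0
U: 0
Y: 0
Sum: 0 + 0 + 0 + 0 + 0 + 0 + 0 + 1 + 0 + 0 + 0 + 0 = 1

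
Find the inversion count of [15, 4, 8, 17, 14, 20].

Sweep left to right; for each value list the smaller values that follow it:
15 → 4, 8, 14 → 3
4 → none → 0
8 → none → 0
17 → 14 → 1
14 → none → 0
20 → none → 0
Sum: 3 + 0 + 0 + 1 + 0 + 0 = 4

There are 4 inversions.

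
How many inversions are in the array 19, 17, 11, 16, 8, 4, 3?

20 inversions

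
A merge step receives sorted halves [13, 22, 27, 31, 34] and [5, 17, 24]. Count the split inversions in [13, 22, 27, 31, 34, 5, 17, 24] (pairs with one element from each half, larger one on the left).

For each element r of the right run, count left-run elements greater than r:
r = 5: 13, 22, 27, 31, 34 → 5
r = 17: 22, 27, 31, 34 → 4
r = 24: 27, 31, 34 → 3
Cross-inversions: 5 + 4 + 3 = 12

12 split inversions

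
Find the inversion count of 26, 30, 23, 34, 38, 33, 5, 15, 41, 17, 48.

23 inversions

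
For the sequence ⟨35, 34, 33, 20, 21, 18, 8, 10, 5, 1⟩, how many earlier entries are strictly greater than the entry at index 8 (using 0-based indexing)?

The element at index 8 is 5.
Elements before it: 35, 34, 33, 20, 21, 18, 8, 10
Those larger than 5: 35, 34, 33, 20, 21, 18, 8, 10

8 such elements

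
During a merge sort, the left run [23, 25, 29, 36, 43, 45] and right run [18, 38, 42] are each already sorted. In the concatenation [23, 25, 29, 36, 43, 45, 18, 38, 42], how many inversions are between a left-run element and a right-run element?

10 cross-inversions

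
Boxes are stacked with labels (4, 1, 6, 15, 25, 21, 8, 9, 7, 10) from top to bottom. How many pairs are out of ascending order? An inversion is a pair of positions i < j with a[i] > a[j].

16 inversions

For each element, count later entries that are smaller:
4 → 1 → 1
1 → none → 0
6 → none → 0
15 → 8, 9, 7, 10 → 4
25 → 21, 8, 9, 7, 10 → 5
21 → 8, 9, 7, 10 → 4
8 → 7 → 1
9 → 7 → 1
7 → none → 0
10 → none → 0
Sum: 1 + 0 + 0 + 4 + 5 + 4 + 1 + 1 + 0 + 0 = 16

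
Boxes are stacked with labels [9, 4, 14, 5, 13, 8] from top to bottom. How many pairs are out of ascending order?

Sweep left to right; for each value list the smaller values that follow it:
9: 3
4: 0
14: 3
5: 0
13: 1
8: 0
Sum: 3 + 0 + 3 + 0 + 1 + 0 = 7

7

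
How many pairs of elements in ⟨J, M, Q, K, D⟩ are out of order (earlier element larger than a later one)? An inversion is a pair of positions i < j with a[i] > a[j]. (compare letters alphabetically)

There are 6 inversions.

Count, for each position, how many later elements it exceeds:
J → D → 1
M → K, D → 2
Q → K, D → 2
K → D → 1
D → none → 0
Sum: 1 + 2 + 2 + 1 + 0 = 6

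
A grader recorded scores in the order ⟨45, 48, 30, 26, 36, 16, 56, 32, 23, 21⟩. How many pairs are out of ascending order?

31 inversions

Count, for each position, how many later elements it exceeds:
45: 7
48: 7
30: 4
26: 3
36: 4
16: 0
56: 3
32: 2
23: 1
21: 0
Sum: 7 + 7 + 4 + 3 + 4 + 0 + 3 + 2 + 1 + 0 = 31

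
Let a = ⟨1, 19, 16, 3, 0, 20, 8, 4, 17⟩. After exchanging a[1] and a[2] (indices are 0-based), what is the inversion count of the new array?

Positions 1 and 2 hold 19 and 16; after swapping, the array is [1, 16, 19, 3, 0, 20, 8, 4, 17].
Sweep left to right; for each value list the smaller values that follow it:
1 → 0 → 1
16 → 3, 0, 8, 4 → 4
19 → 3, 0, 8, 4, 17 → 5
3 → 0 → 1
0 → none → 0
20 → 8, 4, 17 → 3
8 → 4 → 1
4 → none → 0
17 → none → 0
Sum: 1 + 4 + 5 + 1 + 0 + 3 + 1 + 0 + 0 = 15

Inversions: 15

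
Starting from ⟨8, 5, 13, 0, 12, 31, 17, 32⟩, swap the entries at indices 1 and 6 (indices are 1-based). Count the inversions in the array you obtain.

11 inversions

Positions 1 and 6 hold 8 and 31; after swapping, the array is [31, 5, 13, 0, 12, 8, 17, 32].
Element-by-element contributions:
31 → 5, 13, 0, 12, 8, 17 → 6
5 → 0 → 1
13 → 0, 12, 8 → 3
0 → none → 0
12 → 8 → 1
8 → none → 0
17 → none → 0
32 → none → 0
Sum: 6 + 1 + 3 + 0 + 1 + 0 + 0 + 0 = 11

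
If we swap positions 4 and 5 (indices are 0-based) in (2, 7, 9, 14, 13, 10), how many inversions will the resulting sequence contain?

Positions 4 and 5 hold 13 and 10; after swapping, the array is [2, 7, 9, 14, 10, 13].
Element-by-element contributions:
2: 0
7: 0
9: 0
14: 2
10: 0
13: 0
Sum: 0 + 0 + 0 + 2 + 0 + 0 = 2

2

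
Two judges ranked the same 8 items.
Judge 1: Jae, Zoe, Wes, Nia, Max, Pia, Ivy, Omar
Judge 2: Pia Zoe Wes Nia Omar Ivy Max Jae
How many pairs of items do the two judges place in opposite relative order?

Assign each item its position (1..8) in the first ordering, then rewrite the second ordering as that position sequence:
positions: Jae→1, Zoe→2, Wes→3, Nia→4, Max→5, Pia→6, Ivy→7, Omar→8
second ordering as positions: [6, 2, 3, 4, 8, 7, 5, 1]
Discordant pairs = inversions in this position sequence.
6: 2, 3, 4, 5, 1 → 5
2: 1 → 1
3: 1 → 1
4: 1 → 1
8: 7, 5, 1 → 3
7: 5, 1 → 2
5: 1 → 1
1: 0
Total: 5 + 1 + 1 + 1 + 3 + 2 + 1 + 0 = 14

14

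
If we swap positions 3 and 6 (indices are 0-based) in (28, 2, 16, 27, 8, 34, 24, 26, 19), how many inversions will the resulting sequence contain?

16

Positions 3 and 6 hold 27 and 24; after swapping, the array is [28, 2, 16, 24, 8, 34, 27, 26, 19].
Count, for each position, how many later elements it exceeds:
28: 7
2: 0
16: 1
24: 2
8: 0
34: 3
27: 2
26: 1
19: 0
Sum: 7 + 0 + 1 + 2 + 0 + 3 + 2 + 1 + 0 = 16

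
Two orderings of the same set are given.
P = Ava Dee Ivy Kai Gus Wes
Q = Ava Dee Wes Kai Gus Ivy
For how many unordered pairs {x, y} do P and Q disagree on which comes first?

Assign each item its position (1..6) in the first ordering, then rewrite the second ordering as that position sequence:
positions: Ava→1, Dee→2, Ivy→3, Kai→4, Gus→5, Wes→6
second ordering as positions: [1, 2, 6, 4, 5, 3]
Discordant pairs = inversions in this position sequence.
1: 0
2: 0
6: 4, 5, 3 → 3
4: 3 → 1
5: 3 → 1
3: 0
Total: 0 + 0 + 3 + 1 + 1 + 0 = 5

5 disagreeing pairs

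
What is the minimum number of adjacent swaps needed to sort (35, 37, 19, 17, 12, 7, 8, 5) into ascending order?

26 swaps

Each adjacent swap fixes exactly one inversion, so the minimum swap count equals the number of inversions.
Count inversions — for each element, later elements that are smaller:
35: 19, 17, 12, 7, 8, 5 → 6
37: 19, 17, 12, 7, 8, 5 → 6
19: 17, 12, 7, 8, 5 → 5
17: 12, 7, 8, 5 → 4
12: 7, 8, 5 → 3
7: 5 → 1
8: 5 → 1
5: none → 0
Total inversions: 6 + 6 + 5 + 4 + 3 + 1 + 1 + 0 = 26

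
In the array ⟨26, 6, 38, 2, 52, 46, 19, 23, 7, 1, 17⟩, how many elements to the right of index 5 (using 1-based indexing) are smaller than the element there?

6 such elements

The element at index 5 is 52.
Elements after it: 46, 19, 23, 7, 1, 17
Those smaller than 52: 46, 19, 23, 7, 1, 17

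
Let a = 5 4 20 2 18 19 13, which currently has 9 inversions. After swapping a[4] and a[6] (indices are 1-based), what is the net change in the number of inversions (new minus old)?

Positions 4 and 6 hold 2 and 19; after swapping, the array is [5, 4, 20, 19, 18, 2, 13].
Count, for each position, how many later elements it exceeds:
5: 2
4: 1
20: 4
19: 3
18: 2
2: 0
13: 0
Sum: 2 + 1 + 4 + 3 + 2 + 0 + 0 = 12
Change: 12 − 9 = +3

+3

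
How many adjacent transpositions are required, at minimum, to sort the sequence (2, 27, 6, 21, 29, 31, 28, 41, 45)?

4

Each adjacent swap fixes exactly one inversion, so the minimum swap count equals the number of inversions.
Count inversions — for each element, later elements that are smaller:
2: none → 0
27: 6, 21 → 2
6: none → 0
21: none → 0
29: 28 → 1
31: 28 → 1
28: none → 0
41: none → 0
45: none → 0
Total inversions: 0 + 2 + 0 + 0 + 1 + 1 + 0 + 0 + 0 = 4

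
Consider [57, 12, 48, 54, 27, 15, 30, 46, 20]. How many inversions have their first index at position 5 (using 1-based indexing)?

2 such elements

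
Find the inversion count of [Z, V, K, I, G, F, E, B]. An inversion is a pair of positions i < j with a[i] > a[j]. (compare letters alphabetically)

28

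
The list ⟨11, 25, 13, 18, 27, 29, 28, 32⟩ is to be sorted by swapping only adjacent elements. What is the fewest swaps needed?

3 adjacent swaps

Minimum adjacent swaps = number of inversions (each swap of adjacent out-of-order elements removes one inversion and no swap can remove more).
Count inversions — for each element, later elements that are smaller:
11: none → 0
25: 13, 18 → 2
13: none → 0
18: none → 0
27: none → 0
29: 28 → 1
28: none → 0
32: none → 0
Total inversions: 0 + 2 + 0 + 0 + 0 + 1 + 0 + 0 = 3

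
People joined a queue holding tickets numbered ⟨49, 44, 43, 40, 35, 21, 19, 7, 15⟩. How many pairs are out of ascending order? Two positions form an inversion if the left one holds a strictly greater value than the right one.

Count, for each position, how many later elements it exceeds:
49: 8
44: 7
43: 6
40: 5
35: 4
21: 3
19: 2
7: 0
15: 0
Sum: 8 + 7 + 6 + 5 + 4 + 3 + 2 + 0 + 0 = 35

35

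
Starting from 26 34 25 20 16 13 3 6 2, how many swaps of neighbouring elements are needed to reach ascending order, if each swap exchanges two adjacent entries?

34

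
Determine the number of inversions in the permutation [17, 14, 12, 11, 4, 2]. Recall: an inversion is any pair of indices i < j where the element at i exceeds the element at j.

15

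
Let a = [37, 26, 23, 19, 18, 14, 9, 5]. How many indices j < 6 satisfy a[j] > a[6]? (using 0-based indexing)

The element at index 6 is 9.
Elements before it: 37, 26, 23, 19, 18, 14
Those larger than 9: 37, 26, 23, 19, 18, 14

6 such elements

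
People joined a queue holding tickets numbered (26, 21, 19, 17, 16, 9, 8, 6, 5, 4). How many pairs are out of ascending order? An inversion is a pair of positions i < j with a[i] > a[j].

There are 45 inversions.

Element-by-element contributions:
26: 9
21: 8
19: 7
17: 6
16: 5
9: 4
8: 3
6: 2
5: 1
4: 0
Sum: 9 + 8 + 7 + 6 + 5 + 4 + 3 + 2 + 1 + 0 = 45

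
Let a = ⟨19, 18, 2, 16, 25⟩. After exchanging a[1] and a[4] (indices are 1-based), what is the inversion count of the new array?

2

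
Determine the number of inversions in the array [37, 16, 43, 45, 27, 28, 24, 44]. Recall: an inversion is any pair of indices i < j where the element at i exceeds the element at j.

Sweep left to right; for each value list the smaller values that follow it:
37 → 16, 27, 28, 24 → 4
16 → none → 0
43 → 27, 28, 24 → 3
45 → 27, 28, 24, 44 → 4
27 → 24 → 1
28 → 24 → 1
24 → none → 0
44 → none → 0
Sum: 4 + 0 + 3 + 4 + 1 + 1 + 0 + 0 = 13

13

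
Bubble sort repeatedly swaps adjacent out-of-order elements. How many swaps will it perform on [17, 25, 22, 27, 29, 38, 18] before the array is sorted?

Minimum adjacent swaps = number of inversions (each swap of adjacent out-of-order elements removes one inversion and no swap can remove more).
Count inversions — for each element, later elements that are smaller:
17: none → 0
25: 22, 18 → 2
22: 18 → 1
27: 18 → 1
29: 18 → 1
38: 18 → 1
18: none → 0
Total inversions: 0 + 2 + 1 + 1 + 1 + 1 + 0 = 6

There are 6 swaps.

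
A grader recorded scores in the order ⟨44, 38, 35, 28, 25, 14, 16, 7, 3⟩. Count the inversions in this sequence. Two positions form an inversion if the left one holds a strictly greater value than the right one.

Count, for each position, how many later elements it exceeds:
44 → 38, 35, 28, 25, 14, 16, 7, 3 → 8
38 → 35, 28, 25, 14, 16, 7, 3 → 7
35 → 28, 25, 14, 16, 7, 3 → 6
28 → 25, 14, 16, 7, 3 → 5
25 → 14, 16, 7, 3 → 4
14 → 7, 3 → 2
16 → 7, 3 → 2
7 → 3 → 1
3 → none → 0
Sum: 8 + 7 + 6 + 5 + 4 + 2 + 2 + 1 + 0 = 35

35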